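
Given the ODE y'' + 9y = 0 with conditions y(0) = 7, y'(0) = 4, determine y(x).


Characteristic roots of r² + 9 = 0 are ±3i, so y = C₁cos(3x) + C₂sin(3x).
Apply y(0) = 7: C₁ = 7. Differentiate and apply y'(0) = 4: 3·C₂ = 4, so C₂ = 4/3.
Particular solution: y = 7cos(3x) + (4/3)sin(3x).


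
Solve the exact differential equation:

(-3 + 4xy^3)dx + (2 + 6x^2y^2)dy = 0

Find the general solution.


Check exactness: ∂M/∂y = 12xy^2 and ∂N/∂x = 12xy^2; equal, so the equation is exact.
Integrate M with respect to x (treating y as constant): ∫M dx = -3x + 2x^2y^3 + h(y).
Differentiate w.r.t. y and set equal to N: the x-dependent terms already match, leaving h'(y) = 2. Integrate: h(y) = 2y.
So F(x,y) = -3x + 2y + 2x^2y^3.
General solution: -3x + 2y + 2x^2y^3 = C.


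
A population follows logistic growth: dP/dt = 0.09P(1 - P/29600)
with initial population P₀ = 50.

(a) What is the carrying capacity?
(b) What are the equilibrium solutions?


Logistic ODE dP/dt = 0.09P(1 - P/29600) has equilibria where dP/dt = 0, i.e. P = 0 or P = 29600.
The coefficient (1 - P/K) = 0 when P = K, identifying K = 29600 as the carrying capacity.
(a) K = 29600; (b) equilibria P = 0 and P = 29600.


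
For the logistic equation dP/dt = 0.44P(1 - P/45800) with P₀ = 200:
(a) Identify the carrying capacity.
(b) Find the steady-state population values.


Logistic ODE dP/dt = 0.44P(1 - P/45800) has equilibria where dP/dt = 0, i.e. P = 0 or P = 45800.
The coefficient (1 - P/K) = 0 when P = K, identifying K = 45800 as the carrying capacity.
(a) K = 45800; (b) equilibria P = 0 and P = 45800.


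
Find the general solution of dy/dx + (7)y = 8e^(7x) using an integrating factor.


P(x) = 7 ⇒ μ = e^(7x).
(μ y)' = 8e^(14x) ⇒ μ y = (8/14)e^(14x) + C.
Divide by μ: y = (4/7)e^(7x) + Ce^(-7x).


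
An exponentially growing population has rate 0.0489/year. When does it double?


Exponential growth: P(t) = P₀ e^(0.0489t). Set P(t)/P₀ = 2: e^(0.0489t) = 2.
Solve: t = ln(2)/0.0489 ≈ 14.17 years.


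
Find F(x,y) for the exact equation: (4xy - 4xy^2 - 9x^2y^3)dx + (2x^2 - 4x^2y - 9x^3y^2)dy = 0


Check exactness: ∂M/∂y = 4x - 8xy - 27x^2y^2 and ∂N/∂x = 4x - 8xy - 27x^2y^2; equal, so the equation is exact.
Integrate M with respect to x (treating y as constant): ∫M dx = 2x^2y - 2x^2y^2 - 3x^3y^3 + h(y).
Differentiate w.r.t. y and set equal to N: all terms match, so h'(y) = 0 and h is a constant absorbed into C.
General solution: 2x^2y - 2x^2y^2 - 3x^3y^3 = C.


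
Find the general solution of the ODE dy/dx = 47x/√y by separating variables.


Separate: √y dy = 47x dx.
Integrate: (2/3)y^(3/2) = (47/2)x² + C.


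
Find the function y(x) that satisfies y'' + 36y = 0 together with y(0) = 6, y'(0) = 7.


Characteristic roots of r² + 36 = 0 are ±6i, so y = C₁cos(6x) + C₂sin(6x).
Apply y(0) = 6: C₁ = 6. Differentiate and apply y'(0) = 7: 6·C₂ = 7, so C₂ = 7/6.
Particular solution: y = 6cos(6x) + (7/6)sin(6x).


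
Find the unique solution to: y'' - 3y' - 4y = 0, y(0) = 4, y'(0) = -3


Characteristic roots of r² - 3r - 4 = 0 are -1, 4.
General solution y = c₁ e^(-x) + c₂ e^(4x).
Apply y(0) = 4: c₁ + c₂ = 4. Apply y'(0) = -3: -1 c₁ + 4 c₂ = -3.
Solve: c₁ = 19/5, c₂ = 1/5.
Particular solution: y = (19/5)e^(-x) + (1/5)e^(4x).


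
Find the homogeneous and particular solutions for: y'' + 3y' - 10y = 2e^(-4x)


Characteristic roots of r² + 3r - 10 = 0 are 2, -5.
y_h = C₁e^(2x) + C₂e^(-5x).
Forcing exponent -4 is not a characteristic root; try y_p = Ae^(-4x).
Substitute: A·(16 + (3)·-4 + (-10)) = A·-6 = 2, so A = -1/3.
General solution: y = C₁e^(2x) + C₂e^(-5x) - (1/3)e^(-4x).


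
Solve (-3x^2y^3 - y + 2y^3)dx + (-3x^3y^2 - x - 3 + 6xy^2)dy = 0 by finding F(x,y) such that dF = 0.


Check exactness: ∂M/∂y = -9x^2y^2 - 1 + 6y^2 and ∂N/∂x = -9x^2y^2 - 1 + 6y^2; equal, so the equation is exact.
Integrate M with respect to x (treating y as constant): ∫M dx = -x^3y^3 - xy + 2xy^3 + h(y).
Differentiate w.r.t. y and set equal to N: the x-dependent terms already match, leaving h'(y) = -3. Integrate: h(y) = -3y.
So F(x,y) = -x^3y^3 - xy - 3y + 2xy^3.
General solution: -x^3y^3 - xy - 3y + 2xy^3 = C.


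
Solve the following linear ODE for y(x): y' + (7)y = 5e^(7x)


P(x) = 7 ⇒ μ = e^(7x).
(μ y)' = 5e^(14x) ⇒ μ y = (5/14)e^(14x) + C.
Divide by μ: y = (5/14)e^(7x) + Ce^(-7x).


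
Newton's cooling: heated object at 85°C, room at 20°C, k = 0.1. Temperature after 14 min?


Newton's law: dT/dt = -k(T - T_a) has solution T(t) = T_a + (T₀ - T_a)e^(-kt).
Plug in T_a = 20, T₀ = 85, k = 0.1, t = 14: T(14) = 20 + (65)e^(-1.40) ≈ 36.0°C.


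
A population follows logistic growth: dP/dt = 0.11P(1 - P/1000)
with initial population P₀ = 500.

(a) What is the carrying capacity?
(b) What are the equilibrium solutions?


Logistic ODE dP/dt = 0.11P(1 - P/1000) has equilibria where dP/dt = 0, i.e. P = 0 or P = 1000.
The coefficient (1 - P/K) = 0 when P = K, identifying K = 1000 as the carrying capacity.
(a) K = 1000; (b) equilibria P = 0 and P = 1000.


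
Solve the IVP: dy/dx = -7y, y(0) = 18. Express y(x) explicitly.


General solution of y' = -7y is y = Ce^(-7x).
Apply y(0) = 18: C = 18.
Particular solution: y = 18e^(-7x).


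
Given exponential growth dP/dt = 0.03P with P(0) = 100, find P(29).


The ODE dP/dt = 0.03P has solution P(t) = P(0)e^(0.03t).
Substitute P(0) = 100 and t = 29: P(29) = 100 e^(0.87) ≈ 239.


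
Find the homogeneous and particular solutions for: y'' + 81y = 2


Homogeneous part: r² + 81 = 0 ⇒ r = ±9i, so y_h = C₁cos(9x) + C₂sin(9x).
Try constant y_p = A; plug in: 81A = 2 ⇒ A = 2/81.
General solution: y = C₁cos(9x) + C₂sin(9x) + 2/81.


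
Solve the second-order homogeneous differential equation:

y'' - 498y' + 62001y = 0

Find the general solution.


Characteristic equation: r² - 498r + 62001 = 0, i.e. (r - 249)² = 0.
Repeated root r = 249; include an x factor for the second linearly independent solution.
General solution: y = (C₁ + C₂x)e^(249x).


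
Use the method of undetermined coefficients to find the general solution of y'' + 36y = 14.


Homogeneous part: r² + 36 = 0 ⇒ r = ±6i, so y_h = C₁cos(6x) + C₂sin(6x).
Try constant y_p = A; plug in: 36A = 14 ⇒ A = 7/18.
General solution: y = C₁cos(6x) + C₂sin(6x) + 7/18.


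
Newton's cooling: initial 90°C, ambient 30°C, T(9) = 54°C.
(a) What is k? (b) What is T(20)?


Newton's law: T(t) = T_a + (T₀ - T_a)e^(-kt).
(a) Use T(9) = 54: (54 - 30)/(90 - 30) = e^(-k·9), so k = -ln(0.400)/9 ≈ 0.1018.
(b) Apply k to t = 20: T(20) = 30 + (60)e^(-2.036) ≈ 37.8°C.


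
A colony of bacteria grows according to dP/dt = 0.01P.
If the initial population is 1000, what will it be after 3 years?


The ODE dP/dt = 0.01P has solution P(t) = P(0)e^(0.01t).
Substitute P(0) = 1000 and t = 3: P(3) = 1000 e^(0.03) ≈ 1030.


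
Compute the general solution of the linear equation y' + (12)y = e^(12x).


P(x) = 12 ⇒ μ = e^(12x).
(μ y)' = e^(24x) ⇒ μ y = (1/24)e^(24x) + C.
Divide by μ: y = (1/24)e^(12x) + Ce^(-12x).


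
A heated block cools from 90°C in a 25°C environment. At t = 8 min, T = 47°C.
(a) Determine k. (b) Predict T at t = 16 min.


Newton's law: T(t) = T_a + (T₀ - T_a)e^(-kt).
(a) Use T(8) = 47: (47 - 25)/(90 - 25) = e^(-k·8), so k = -ln(0.338)/8 ≈ 0.1354.
(b) Apply k to t = 16: T(16) = 25 + (65)e^(-2.167) ≈ 32.4°C.


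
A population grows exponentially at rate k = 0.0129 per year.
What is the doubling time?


Exponential growth: P(t) = P₀ e^(0.0129t). Set P(t)/P₀ = 2: e^(0.0129t) = 2.
Solve: t = ln(2)/0.0129 ≈ 53.73 years.


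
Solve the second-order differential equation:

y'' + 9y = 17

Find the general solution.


Homogeneous part: r² + 9 = 0 ⇒ r = ±3i, so y_h = C₁cos(3x) + C₂sin(3x).
Try constant y_p = A; plug in: 9A = 17 ⇒ A = 17/9.
General solution: y = C₁cos(3x) + C₂sin(3x) + 17/9.


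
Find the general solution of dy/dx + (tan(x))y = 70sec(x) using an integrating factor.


P(x) = tan(x) ⇒ μ = e^(∫tan(x)dx) = sec(x).
(sec(x) y)' = 70sec²(x) ⇒ sec(x) y = 70tan(x) + C.
Multiply by cos(x): y = 70sin(x) + C·cos(x).


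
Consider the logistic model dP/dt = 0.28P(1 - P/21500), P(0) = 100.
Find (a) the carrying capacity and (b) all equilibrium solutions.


Logistic ODE dP/dt = 0.28P(1 - P/21500) has equilibria where dP/dt = 0, i.e. P = 0 or P = 21500.
The coefficient (1 - P/K) = 0 when P = K, identifying K = 21500 as the carrying capacity.
(a) K = 21500; (b) equilibria P = 0 and P = 21500.


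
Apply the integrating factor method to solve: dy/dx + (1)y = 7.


P(x) = 1, Q(x) = 7; integrating factor μ = e^(x).
(μ y)' = 7e^(x) ⇒ μ y = 7e^(x) + C.
Divide by μ: y = 7 + Ce^(-x).


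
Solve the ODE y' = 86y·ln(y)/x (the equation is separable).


Separate: dy/[y ln(y)] = 86 dx/x.
Substitute u = ln(y): du/u = 86 dx/x.
Integrate: ln|ln(y)| = 86ln|x| + C₀, hence ln(y) = C·x^86.


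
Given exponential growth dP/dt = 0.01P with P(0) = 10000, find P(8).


The ODE dP/dt = 0.01P has solution P(t) = P(0)e^(0.01t).
Substitute P(0) = 10000 and t = 8: P(8) = 10000 e^(0.08) ≈ 10833.


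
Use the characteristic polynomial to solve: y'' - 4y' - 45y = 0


Characteristic equation: r² - 4r - 45 = 0.
Factor: (r - 9)(r + 5) = 0 ⇒ r = 9, -5 (distinct real).
General solution: y = C₁e^(9x) + C₂e^(-5x).


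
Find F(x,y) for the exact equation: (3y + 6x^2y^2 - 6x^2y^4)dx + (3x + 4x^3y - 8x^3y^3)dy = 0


Check exactness: ∂M/∂y = 3 + 12x^2y - 24x^2y^3 and ∂N/∂x = 3 + 12x^2y - 24x^2y^3; equal, so the equation is exact.
Integrate M with respect to x (treating y as constant): ∫M dx = 3xy + 2x^3y^2 - 2x^3y^4 + h(y).
Differentiate w.r.t. y and set equal to N: all terms match, so h'(y) = 0 and h is a constant absorbed into C.
General solution: 3xy + 2x^3y^2 - 2x^3y^4 = C.


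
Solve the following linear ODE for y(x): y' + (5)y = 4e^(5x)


P(x) = 5 ⇒ μ = e^(5x).
(μ y)' = 4e^(10x) ⇒ μ y = (4/10)e^(10x) + C.
Divide by μ: y = (2/5)e^(5x) + Ce^(-5x).


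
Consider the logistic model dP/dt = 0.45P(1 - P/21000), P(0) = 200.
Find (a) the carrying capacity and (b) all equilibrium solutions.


Logistic ODE dP/dt = 0.45P(1 - P/21000) has equilibria where dP/dt = 0, i.e. P = 0 or P = 21000.
The coefficient (1 - P/K) = 0 when P = K, identifying K = 21000 as the carrying capacity.
(a) K = 21000; (b) equilibria P = 0 and P = 21000.


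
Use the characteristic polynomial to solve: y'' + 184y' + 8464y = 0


Characteristic equation: r² + 184r + 8464 = 0, i.e. (r + 92)² = 0.
Repeated root r = -92; include an x factor for the second linearly independent solution.
General solution: y = (C₁ + C₂x)e^(-92x).


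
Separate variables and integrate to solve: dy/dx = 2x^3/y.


Separate variables: y dy = 2x^3 dx.
Integrate both sides: y²/2 = (1/2)x^4 + C₀.
Multiply by 2: y² = x^4 + C.


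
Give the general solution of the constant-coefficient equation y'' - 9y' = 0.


Characteristic equation: r² - 9r = 0.
Factor: (r - 0)(r - 9) = 0 ⇒ r = 0, 9 (distinct real).
General solution: y = C₁ + C₂e^(9x).


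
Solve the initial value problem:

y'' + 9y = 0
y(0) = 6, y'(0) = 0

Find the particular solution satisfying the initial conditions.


Characteristic roots of r² + 9 = 0 are ±3i, so y = C₁cos(3x) + C₂sin(3x).
Apply y(0) = 6: C₁ = 6. Differentiate and apply y'(0) = 0: 3·C₂ = 0, so C₂ = 0.
Particular solution: y = 6cos(3x).


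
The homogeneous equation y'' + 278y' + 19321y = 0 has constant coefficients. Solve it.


Characteristic equation: r² + 278r + 19321 = 0, i.e. (r + 139)² = 0.
Repeated root r = -139; include an x factor for the second linearly independent solution.
General solution: y = (C₁ + C₂x)e^(-139x).


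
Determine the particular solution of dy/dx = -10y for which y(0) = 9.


General solution of y' = -10y is y = Ce^(-10x).
Apply y(0) = 9: C = 9.
Particular solution: y = 9e^(-10x).


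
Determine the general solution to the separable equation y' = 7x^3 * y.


Separate variables: dy/y = 7x^3 dx.
Integrate: ln|y| = (7/4)x^4 + C₀.
Exponentiate: y = Ce^((7/4)x^4).


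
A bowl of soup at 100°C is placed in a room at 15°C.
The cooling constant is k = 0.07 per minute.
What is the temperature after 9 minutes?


Newton's law: dT/dt = -k(T - T_a) has solution T(t) = T_a + (T₀ - T_a)e^(-kt).
Plug in T_a = 15, T₀ = 100, k = 0.07, t = 9: T(9) = 15 + (85)e^(-0.63) ≈ 60.3°C.


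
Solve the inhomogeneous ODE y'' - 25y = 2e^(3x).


Characteristic roots of r² - 25 = 0 are 5, -5.
y_h = C₁e^(5x) + C₂e^(-5x).
Forcing exponent 3 is not a characteristic root; try y_p = Ae^(3x).
Substitute: A·(9 + (0)·3 + (-25)) = A·-16 = 2, so A = -1/8.
General solution: y = C₁e^(5x) + C₂e^(-5x) - (1/8)e^(3x).


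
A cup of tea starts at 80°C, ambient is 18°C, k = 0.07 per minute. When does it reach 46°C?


From T(t) = T_a + (T₀ - T_a)e^(-kt), set T(t) = 46:
(46 - 18) / (80 - 18) = e^(-0.07t), so t = -ln(0.452)/0.07 ≈ 11.4 minutes.


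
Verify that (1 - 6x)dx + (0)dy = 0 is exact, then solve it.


Check exactness: ∂M/∂y = 0 and ∂N/∂x = 0; equal, so the equation is exact.
Integrate M with respect to x (treating y as constant): ∫M dx = x - 3x^2 + h(y).
Differentiate w.r.t. y and set equal to N: all terms match, so h'(y) = 0 and h is a constant absorbed into C.
General solution: x - 3x^2 = C.


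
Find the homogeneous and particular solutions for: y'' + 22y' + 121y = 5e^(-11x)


Characteristic polynomial (r + 11)² = 0; repeated root r = -11.
y_h = (C₁ + C₂x)e^(-11x). Forcing matches the repeated root (resonance), so try y_p = Ax² e^(-11x).
Substitute and solve for A: 2A = 5, so A = 5/2.
General solution: y = (C₁ + C₂x + (5/2)x²)e^(-11x).


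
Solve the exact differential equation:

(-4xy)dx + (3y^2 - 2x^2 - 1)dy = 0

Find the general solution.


Check exactness: ∂M/∂y = -4x and ∂N/∂x = -4x; equal, so the equation is exact.
Integrate M with respect to x (treating y as constant): ∫M dx = -2x^2y + h(y).
Differentiate w.r.t. y and set equal to N: the x-dependent terms already match, leaving h'(y) = 3y^2 - 1. Integrate: h(y) = y^3 - y.
So F(x,y) = y^3 - 2x^2y - y.
General solution: y^3 - 2x^2y - y = C.


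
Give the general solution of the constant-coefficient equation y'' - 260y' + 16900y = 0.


Characteristic equation: r² - 260r + 16900 = 0, i.e. (r - 130)² = 0.
Repeated root r = 130; include an x factor for the second linearly independent solution.
General solution: y = (C₁ + C₂x)e^(130x).


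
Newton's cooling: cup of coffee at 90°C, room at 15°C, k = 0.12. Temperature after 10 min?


Newton's law: dT/dt = -k(T - T_a) has solution T(t) = T_a + (T₀ - T_a)e^(-kt).
Plug in T_a = 15, T₀ = 90, k = 0.12, t = 10: T(10) = 15 + (75)e^(-1.20) ≈ 37.6°C.


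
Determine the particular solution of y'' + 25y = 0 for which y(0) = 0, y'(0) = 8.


Characteristic roots of r² + 25 = 0 are ±5i, so y = C₁cos(5x) + C₂sin(5x).
Apply y(0) = 0: C₁ = 0. Differentiate and apply y'(0) = 8: 5·C₂ = 8, so C₂ = 8/5.
Particular solution: y = (8/5)sin(5x).


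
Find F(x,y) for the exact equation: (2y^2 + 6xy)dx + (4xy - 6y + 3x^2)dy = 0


Check exactness: ∂M/∂y = 4y + 6x and ∂N/∂x = 4y + 6x; equal, so the equation is exact.
Integrate M with respect to x (treating y as constant): ∫M dx = 2xy^2 + 3x^2y + h(y).
Differentiate w.r.t. y and set equal to N: the x-dependent terms already match, leaving h'(y) = -6y. Integrate: h(y) = -3y^2.
So F(x,y) = 2xy^2 - 3y^2 + 3x^2y.
General solution: 2xy^2 - 3y^2 + 3x^2y = C.


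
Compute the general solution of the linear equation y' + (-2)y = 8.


P(x) = -2 ⇒ μ = e^(-2x).
(μ y)' = 8e^(-2x) ⇒ μ y = -4e^(-2x) + C.
Divide by μ: y = -4 + Ce^(2x).


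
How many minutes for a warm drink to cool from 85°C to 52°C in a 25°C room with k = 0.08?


From T(t) = T_a + (T₀ - T_a)e^(-kt), set T(t) = 52:
(52 - 25) / (85 - 25) = e^(-0.08t), so t = -ln(0.450)/0.08 ≈ 10.0 minutes.


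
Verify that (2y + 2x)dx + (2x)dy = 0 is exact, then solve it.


Check exactness: ∂M/∂y = 2 and ∂N/∂x = 2; equal, so the equation is exact.
Integrate M with respect to x (treating y as constant): ∫M dx = 2xy + x^2 + h(y).
Differentiate w.r.t. y and set equal to N: all terms match, so h'(y) = 0 and h is a constant absorbed into C.
General solution: 2xy + x^2 = C.


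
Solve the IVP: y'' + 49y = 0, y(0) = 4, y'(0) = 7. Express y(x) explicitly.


Characteristic roots of r² + 49 = 0 are ±7i, so y = C₁cos(7x) + C₂sin(7x).
Apply y(0) = 4: C₁ = 4. Differentiate and apply y'(0) = 7: 7·C₂ = 7, so C₂ = 1.
Particular solution: y = 4cos(7x) + sin(7x).


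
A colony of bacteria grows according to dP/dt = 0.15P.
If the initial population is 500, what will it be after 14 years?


The ODE dP/dt = 0.15P has solution P(t) = P(0)e^(0.15t).
Substitute P(0) = 500 and t = 14: P(14) = 500 e^(2.10) ≈ 4083.


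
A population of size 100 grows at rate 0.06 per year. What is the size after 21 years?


The ODE dP/dt = 0.06P has solution P(t) = P(0)e^(0.06t).
Substitute P(0) = 100 and t = 21: P(21) = 100 e^(1.26) ≈ 353.


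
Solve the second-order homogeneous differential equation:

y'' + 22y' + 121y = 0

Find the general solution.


Characteristic equation: r² + 22r + 121 = 0, i.e. (r + 11)² = 0.
Repeated root r = -11; include an x factor for the second linearly independent solution.
General solution: y = (C₁ + C₂x)e^(-11x).


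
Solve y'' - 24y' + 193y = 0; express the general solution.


Characteristic equation: r² - 24r + 193 = 0.
Discriminant is negative; roots r = 12 ± 7i (complex conjugate pair).
General solution uses e^(α x)(C₁ cos(β x) + C₂ sin(β x)): y = e^(12x)(C₁cos(7x) + C₂sin(7x)).


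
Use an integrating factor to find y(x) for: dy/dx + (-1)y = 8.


P(x) = -1 ⇒ μ = e^(-x).
(μ y)' = 8e^(-x) ⇒ μ y = -8e^(-x) + C.
Divide by μ: y = -8 + Ce^(x).


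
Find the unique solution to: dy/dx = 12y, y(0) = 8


General solution of y' = 12y is y = Ce^(12x).
Apply y(0) = 8: C = 8.
Particular solution: y = 8e^(12x).


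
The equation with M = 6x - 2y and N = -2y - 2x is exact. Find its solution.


Check exactness: ∂M/∂y = -2 and ∂N/∂x = -2; equal, so the equation is exact.
Integrate M with respect to x (treating y as constant): ∫M dx = 3x^2 - 2xy + h(y).
Differentiate w.r.t. y and set equal to N: the x-dependent terms already match, leaving h'(y) = -2y. Integrate: h(y) = -y^2.
So F(x,y) = -y^2 + 3x^2 - 2xy.
General solution: -y^2 + 3x^2 - 2xy = C.


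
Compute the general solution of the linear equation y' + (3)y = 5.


P(x) = 3, Q(x) = 5; integrating factor μ = e^(3x).
(μ y)' = 5e^(3x) ⇒ μ y = (5/3)e^(3x) + C.
Divide by μ: y = 5/3 + Ce^(-3x).


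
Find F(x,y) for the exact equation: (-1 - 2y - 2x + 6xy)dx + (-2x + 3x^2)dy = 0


Check exactness: ∂M/∂y = -2 + 6x and ∂N/∂x = -2 + 6x; equal, so the equation is exact.
Integrate M with respect to x (treating y as constant): ∫M dx = -x - 2xy - x^2 + 3x^2y + h(y).
Differentiate w.r.t. y and set equal to N: all terms match, so h'(y) = 0 and h is a constant absorbed into C.
General solution: -x - 2xy - x^2 + 3x^2y = C.


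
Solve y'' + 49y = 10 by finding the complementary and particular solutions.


Homogeneous part: r² + 49 = 0 ⇒ r = ±7i, so y_h = C₁cos(7x) + C₂sin(7x).
Try constant y_p = A; plug in: 49A = 10 ⇒ A = 10/49.
General solution: y = C₁cos(7x) + C₂sin(7x) + 10/49.


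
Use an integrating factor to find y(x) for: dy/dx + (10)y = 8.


P(x) = 10, Q(x) = 8; integrating factor μ = e^(10x).
(μ y)' = 8e^(10x) ⇒ μ y = (4/5)e^(10x) + C.
Divide by μ: y = 4/5 + Ce^(-10x).


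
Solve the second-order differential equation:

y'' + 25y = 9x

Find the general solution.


Homogeneous: r² + 25 = 0 ⇒ r = ±5i, y_h = C₁cos(5x) + C₂sin(5x).
Polynomial forcing; try y_p = Ax + B. Then y_p'' + 25 y_p = 25(Ax + B) = 9x, so B = 0 and A = 9/25.
General solution: y = C₁cos(5x) + C₂sin(5x) + (9/25)x.


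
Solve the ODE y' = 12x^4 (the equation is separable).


Integrate both sides with respect to x: y = ∫ 12x^4 dx = (12/5)x^5 + C.


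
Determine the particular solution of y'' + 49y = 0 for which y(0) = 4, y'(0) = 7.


Characteristic roots of r² + 49 = 0 are ±7i, so y = C₁cos(7x) + C₂sin(7x).
Apply y(0) = 4: C₁ = 4. Differentiate and apply y'(0) = 7: 7·C₂ = 7, so C₂ = 1.
Particular solution: y = 4cos(7x) + sin(7x).


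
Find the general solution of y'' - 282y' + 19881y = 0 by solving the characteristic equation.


Characteristic equation: r² - 282r + 19881 = 0, i.e. (r - 141)² = 0.
Repeated root r = 141; include an x factor for the second linearly independent solution.
General solution: y = (C₁ + C₂x)e^(141x).


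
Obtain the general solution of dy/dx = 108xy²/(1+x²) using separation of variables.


Separate: dy/y² = 108x/(1+x²) dx.
Integrate LHS: ∫ dy/y² = -1/y.
Integrate RHS via u = 1+x²: 54ln(1+x²) + C.
Result: -1/y = 54ln(1+x²) + C.


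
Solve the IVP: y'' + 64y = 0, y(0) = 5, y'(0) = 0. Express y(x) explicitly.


Characteristic roots of r² + 64 = 0 are ±8i, so y = C₁cos(8x) + C₂sin(8x).
Apply y(0) = 5: C₁ = 5. Differentiate and apply y'(0) = 0: 8·C₂ = 0, so C₂ = 0.
Particular solution: y = 5cos(8x).


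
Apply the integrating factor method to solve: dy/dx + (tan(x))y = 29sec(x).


P(x) = tan(x) ⇒ μ = e^(∫tan(x)dx) = sec(x).
(sec(x) y)' = 29sec²(x) ⇒ sec(x) y = 29tan(x) + C.
Multiply by cos(x): y = 29sin(x) + C·cos(x).


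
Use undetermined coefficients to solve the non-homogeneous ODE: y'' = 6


Characteristic polynomial (r - 0)² = 0; repeated root r = 0.
y_h = (C₁ + C₂x). Forcing matches the repeated root (resonance), so try y_p = Ax².
Substitute and solve for A: 2A = 6, so A = 3.
General solution: y = C₁ + C₂x + 3x².


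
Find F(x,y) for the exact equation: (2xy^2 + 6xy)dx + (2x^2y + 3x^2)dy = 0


Check exactness: ∂M/∂y = 4xy + 6x and ∂N/∂x = 4xy + 6x; equal, so the equation is exact.
Integrate M with respect to x (treating y as constant): ∫M dx = x^2y^2 + 3x^2y + h(y).
Differentiate w.r.t. y and set equal to N: all terms match, so h'(y) = 0 and h is a constant absorbed into C.
General solution: x^2y^2 + 3x^2y = C.


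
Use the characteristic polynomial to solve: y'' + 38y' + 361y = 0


Characteristic equation: r² + 38r + 361 = 0, i.e. (r + 19)² = 0.
Repeated root r = -19; include an x factor for the second linearly independent solution.
General solution: y = (C₁ + C₂x)e^(-19x).


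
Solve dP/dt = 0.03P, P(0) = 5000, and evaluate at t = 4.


The ODE dP/dt = 0.03P has solution P(t) = P(0)e^(0.03t).
Substitute P(0) = 5000 and t = 4: P(4) = 5000 e^(0.12) ≈ 5637.


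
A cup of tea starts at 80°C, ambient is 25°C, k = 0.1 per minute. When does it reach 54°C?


From T(t) = T_a + (T₀ - T_a)e^(-kt), set T(t) = 54:
(54 - 25) / (80 - 25) = e^(-0.1t), so t = -ln(0.527)/0.1 ≈ 6.4 minutes.


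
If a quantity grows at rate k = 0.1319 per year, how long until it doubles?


Exponential growth: P(t) = P₀ e^(0.1319t). Set P(t)/P₀ = 2: e^(0.1319t) = 2.
Solve: t = ln(2)/0.1319 ≈ 5.26 years.


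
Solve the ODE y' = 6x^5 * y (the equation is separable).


Separate variables: dy/y = 6x^5 dx.
Integrate: ln|y| = x^6 + C₀.
Exponentiate: y = Ce^(x^6).


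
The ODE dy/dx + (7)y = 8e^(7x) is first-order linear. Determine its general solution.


P(x) = 7 ⇒ μ = e^(7x).
(μ y)' = 8e^(14x) ⇒ μ y = (8/14)e^(14x) + C.
Divide by μ: y = (4/7)e^(7x) + Ce^(-7x).


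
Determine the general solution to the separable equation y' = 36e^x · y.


Separate variables: dy/y = 36e^x dx.
Integrate: ln|y| = 36e^x + C₀.
Exponentiate: y = Ce^(36e^x).


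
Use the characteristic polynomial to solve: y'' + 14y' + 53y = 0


Characteristic equation: r² + 14r + 53 = 0.
Discriminant is negative; roots r = -7 ± 2i (complex conjugate pair).
General solution uses e^(α x)(C₁ cos(β x) + C₂ sin(β x)): y = e^(-7x)(C₁cos(2x) + C₂sin(2x)).


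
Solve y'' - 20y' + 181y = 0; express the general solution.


Characteristic equation: r² - 20r + 181 = 0.
Discriminant is negative; roots r = 10 ± 9i (complex conjugate pair).
General solution uses e^(α x)(C₁ cos(β x) + C₂ sin(β x)): y = e^(10x)(C₁cos(9x) + C₂sin(9x)).


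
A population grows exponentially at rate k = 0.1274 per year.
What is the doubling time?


Exponential growth: P(t) = P₀ e^(0.1274t). Set P(t)/P₀ = 2: e^(0.1274t) = 2.
Solve: t = ln(2)/0.1274 ≈ 5.44 years.


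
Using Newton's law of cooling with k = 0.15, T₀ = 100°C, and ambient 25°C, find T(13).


Newton's law: dT/dt = -k(T - T_a) has solution T(t) = T_a + (T₀ - T_a)e^(-kt).
Plug in T_a = 25, T₀ = 100, k = 0.15, t = 13: T(13) = 25 + (75)e^(-1.95) ≈ 35.7°C.


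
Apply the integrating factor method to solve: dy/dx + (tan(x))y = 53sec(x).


P(x) = tan(x) ⇒ μ = e^(∫tan(x)dx) = sec(x).
(sec(x) y)' = 53sec²(x) ⇒ sec(x) y = 53tan(x) + C.
Multiply by cos(x): y = 53sin(x) + C·cos(x).


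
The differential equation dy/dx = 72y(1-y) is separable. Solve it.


Separate: dy/[y(1-y)] = 72 dx.
Partial fractions: 1/[y(1-y)] = 1/y + 1/(1-y).
Integrate: ln|y/(1-y)| = 72x + C₀.
Solve for y: y = 1/(1 + Ce^(-72x)).


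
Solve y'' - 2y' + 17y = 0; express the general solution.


Characteristic equation: r² - 2r + 17 = 0.
Discriminant is negative; roots r = 1 ± 4i (complex conjugate pair).
General solution uses e^(α x)(C₁ cos(β x) + C₂ sin(β x)): y = e^(x)(C₁cos(4x) + C₂sin(4x)).


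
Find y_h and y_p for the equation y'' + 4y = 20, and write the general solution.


Homogeneous part: r² + 4 = 0 ⇒ r = ±2i, so y_h = C₁cos(2x) + C₂sin(2x).
Try constant y_p = A; plug in: 4A = 20 ⇒ A = 5.
General solution: y = C₁cos(2x) + C₂sin(2x) + 5.


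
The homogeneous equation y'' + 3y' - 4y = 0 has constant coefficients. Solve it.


Characteristic equation: r² + 3r - 4 = 0.
Factor: (r + 4)(r - 1) = 0 ⇒ r = -4, 1 (distinct real).
General solution: y = C₁e^(-4x) + C₂e^(x).


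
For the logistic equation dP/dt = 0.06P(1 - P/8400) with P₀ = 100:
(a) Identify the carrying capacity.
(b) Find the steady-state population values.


Logistic ODE dP/dt = 0.06P(1 - P/8400) has equilibria where dP/dt = 0, i.e. P = 0 or P = 8400.
The coefficient (1 - P/K) = 0 when P = K, identifying K = 8400 as the carrying capacity.
(a) K = 8400; (b) equilibria P = 0 and P = 8400.


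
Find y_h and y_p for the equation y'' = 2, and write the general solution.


Characteristic polynomial (r - 0)² = 0; repeated root r = 0.
y_h = (C₁ + C₂x). Forcing matches the repeated root (resonance), so try y_p = Ax².
Substitute and solve for A: 2A = 2, so A = 1.
General solution: y = C₁ + C₂x + x².


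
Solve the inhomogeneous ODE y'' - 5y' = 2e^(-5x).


Characteristic roots of r² - 5r = 0 are 0, 5.
y_h = C₁ + C₂e^(5x).
Forcing exponent -5 is not a characteristic root; try y_p = Ae^(-5x).
Substitute: A·(25 + (-5)·-5 + (0)) = A·50 = 2, so A = 1/25.
General solution: y = C₁ + C₂e^(5x) + (1/25)e^(-5x).


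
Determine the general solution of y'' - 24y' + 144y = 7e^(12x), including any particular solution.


Characteristic polynomial (r - 12)² = 0; repeated root r = 12.
y_h = (C₁ + C₂x)e^(12x). Forcing matches the repeated root (resonance), so try y_p = Ax² e^(12x).
Substitute and solve for A: 2A = 7, so A = 7/2.
General solution: y = (C₁ + C₂x + (7/2)x²)e^(12x).


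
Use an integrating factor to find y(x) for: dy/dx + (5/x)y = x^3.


P(x) = 5/x ⇒ μ = x^5.
(x^5 y)' = x^8 ⇒ x^5 y = x^9/(9) + C.
Solve for y: y = (1/9)x^4 + C/x^5.


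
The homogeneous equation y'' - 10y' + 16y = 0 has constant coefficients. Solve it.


Characteristic equation: r² - 10r + 16 = 0.
Factor: (r - 2)(r - 8) = 0 ⇒ r = 2, 8 (distinct real).
General solution: y = C₁e^(2x) + C₂e^(8x).


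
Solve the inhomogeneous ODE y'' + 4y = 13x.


Homogeneous: r² + 4 = 0 ⇒ r = ±2i, y_h = C₁cos(2x) + C₂sin(2x).
Polynomial forcing; try y_p = Ax + B. Then y_p'' + 4 y_p = 4(Ax + B) = 13x, so B = 0 and A = 13/4.
General solution: y = C₁cos(2x) + C₂sin(2x) + (13/4)x.


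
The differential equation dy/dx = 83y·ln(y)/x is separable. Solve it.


Separate: dy/[y ln(y)] = 83 dx/x.
Substitute u = ln(y): du/u = 83 dx/x.
Integrate: ln|ln(y)| = 83ln|x| + C₀, hence ln(y) = C·x^83.


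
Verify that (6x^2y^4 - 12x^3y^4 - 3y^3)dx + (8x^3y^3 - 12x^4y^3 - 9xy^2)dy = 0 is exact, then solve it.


Check exactness: ∂M/∂y = 24x^2y^3 - 48x^3y^3 - 9y^2 and ∂N/∂x = 24x^2y^3 - 48x^3y^3 - 9y^2; equal, so the equation is exact.
Integrate M with respect to x (treating y as constant): ∫M dx = 2x^3y^4 - 3x^4y^4 - 3xy^3 + h(y).
Differentiate w.r.t. y and set equal to N: all terms match, so h'(y) = 0 and h is a constant absorbed into C.
General solution: 2x^3y^4 - 3x^4y^4 - 3xy^3 = C.


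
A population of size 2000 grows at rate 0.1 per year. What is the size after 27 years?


The ODE dP/dt = 0.1P has solution P(t) = P(0)e^(0.1t).
Substitute P(0) = 2000 and t = 27: P(27) = 2000 e^(2.70) ≈ 29759.


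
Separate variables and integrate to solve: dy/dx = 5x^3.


Integrate both sides with respect to x: y = ∫ 5x^3 dx = (5/4)x^4 + C.


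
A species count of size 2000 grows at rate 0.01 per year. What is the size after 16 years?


The ODE dP/dt = 0.01P has solution P(t) = P(0)e^(0.01t).
Substitute P(0) = 2000 and t = 16: P(16) = 2000 e^(0.16) ≈ 2347.


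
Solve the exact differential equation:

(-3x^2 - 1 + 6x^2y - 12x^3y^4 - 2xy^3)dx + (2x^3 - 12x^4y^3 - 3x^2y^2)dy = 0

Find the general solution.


Check exactness: ∂M/∂y = 6x^2 - 48x^3y^3 - 6xy^2 and ∂N/∂x = 6x^2 - 48x^3y^3 - 6xy^2; equal, so the equation is exact.
Integrate M with respect to x (treating y as constant): ∫M dx = -x^3 - x + 2x^3y - 3x^4y^4 - x^2y^3 + h(y).
Differentiate w.r.t. y and set equal to N: all terms match, so h'(y) = 0 and h is a constant absorbed into C.
General solution: -x^3 - x + 2x^3y - 3x^4y^4 - x^2y^3 = C.


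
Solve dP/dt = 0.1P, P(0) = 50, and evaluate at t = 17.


The ODE dP/dt = 0.1P has solution P(t) = P(0)e^(0.1t).
Substitute P(0) = 50 and t = 17: P(17) = 50 e^(1.70) ≈ 274.


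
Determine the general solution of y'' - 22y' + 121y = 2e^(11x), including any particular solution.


Characteristic polynomial (r - 11)² = 0; repeated root r = 11.
y_h = (C₁ + C₂x)e^(11x). Forcing matches the repeated root (resonance), so try y_p = Ax² e^(11x).
Substitute and solve for A: 2A = 2, so A = 1.
General solution: y = (C₁ + C₂x + x²)e^(11x).


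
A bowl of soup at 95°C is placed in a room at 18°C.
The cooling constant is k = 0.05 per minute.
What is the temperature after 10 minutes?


Newton's law: dT/dt = -k(T - T_a) has solution T(t) = T_a + (T₀ - T_a)e^(-kt).
Plug in T_a = 18, T₀ = 95, k = 0.05, t = 10: T(10) = 18 + (77)e^(-0.50) ≈ 64.7°C.


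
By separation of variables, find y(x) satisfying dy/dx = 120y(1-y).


Separate: dy/[y(1-y)] = 120 dx.
Partial fractions: 1/[y(1-y)] = 1/y + 1/(1-y).
Integrate: ln|y/(1-y)| = 120x + C₀.
Solve for y: y = 1/(1 + Ce^(-120x)).


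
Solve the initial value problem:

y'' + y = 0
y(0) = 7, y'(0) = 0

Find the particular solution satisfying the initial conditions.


Characteristic roots of r² + 1 = 0 are ±1i, so y = C₁cos(x) + C₂sin(x).
Apply y(0) = 7: C₁ = 7. Differentiate and apply y'(0) = 0: 1·C₂ = 0, so C₂ = 0.
Particular solution: y = 7cos(x).


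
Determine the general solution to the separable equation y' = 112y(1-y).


Separate: dy/[y(1-y)] = 112 dx.
Partial fractions: 1/[y(1-y)] = 1/y + 1/(1-y).
Integrate: ln|y/(1-y)| = 112x + C₀.
Solve for y: y = 1/(1 + Ce^(-112x)).


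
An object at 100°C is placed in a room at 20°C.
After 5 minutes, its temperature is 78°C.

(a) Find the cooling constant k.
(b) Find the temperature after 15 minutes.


Newton's law: T(t) = T_a + (T₀ - T_a)e^(-kt).
(a) Use T(5) = 78: (78 - 20)/(100 - 20) = e^(-k·5), so k = -ln(0.725)/5 ≈ 0.0643.
(b) Apply k to t = 15: T(15) = 20 + (80)e^(-0.965) ≈ 50.5°C.


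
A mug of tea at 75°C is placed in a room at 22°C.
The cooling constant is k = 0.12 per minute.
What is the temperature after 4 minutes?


Newton's law: dT/dt = -k(T - T_a) has solution T(t) = T_a + (T₀ - T_a)e^(-kt).
Plug in T_a = 22, T₀ = 75, k = 0.12, t = 4: T(4) = 22 + (53)e^(-0.48) ≈ 54.8°C.


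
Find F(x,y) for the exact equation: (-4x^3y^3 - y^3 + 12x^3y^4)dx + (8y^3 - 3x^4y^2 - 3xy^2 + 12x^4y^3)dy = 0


Check exactness: ∂M/∂y = -12x^3y^2 - 3y^2 + 48x^3y^3 and ∂N/∂x = -12x^3y^2 - 3y^2 + 48x^3y^3; equal, so the equation is exact.
Integrate M with respect to x (treating y as constant): ∫M dx = -x^4y^3 - xy^3 + 3x^4y^4 + h(y).
Differentiate w.r.t. y and set equal to N: the x-dependent terms already match, leaving h'(y) = 8y^3. Integrate: h(y) = 2y^4.
So F(x,y) = 2y^4 - x^4y^3 - xy^3 + 3x^4y^4.
General solution: 2y^4 - x^4y^3 - xy^3 + 3x^4y^4 = C.


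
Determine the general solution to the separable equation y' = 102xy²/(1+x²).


Separate: dy/y² = 102x/(1+x²) dx.
Integrate LHS: ∫ dy/y² = -1/y.
Integrate RHS via u = 1+x²: 51ln(1+x²) + C.
Result: -1/y = 51ln(1+x²) + C.


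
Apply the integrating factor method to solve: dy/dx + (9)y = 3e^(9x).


P(x) = 9 ⇒ μ = e^(9x).
(μ y)' = 3e^(18x) ⇒ μ y = (3/18)e^(18x) + C.
Divide by μ: y = (1/6)e^(9x) + Ce^(-9x).


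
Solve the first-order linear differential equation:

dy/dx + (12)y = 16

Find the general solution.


P(x) = 12, Q(x) = 16; integrating factor μ = e^(12x).
(μ y)' = 16e^(12x) ⇒ μ y = (4/3)e^(12x) + C.
Divide by μ: y = 4/3 + Ce^(-12x).


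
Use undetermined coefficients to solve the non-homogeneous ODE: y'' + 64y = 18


Homogeneous part: r² + 64 = 0 ⇒ r = ±8i, so y_h = C₁cos(8x) + C₂sin(8x).
Try constant y_p = A; plug in: 64A = 18 ⇒ A = 9/32.
General solution: y = C₁cos(8x) + C₂sin(8x) + 9/32.


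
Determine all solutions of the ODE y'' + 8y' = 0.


Characteristic equation: r² + 8r = 0.
Factor: (r - 0)(r + 8) = 0 ⇒ r = 0, -8 (distinct real).
General solution: y = C₁ + C₂e^(-8x).


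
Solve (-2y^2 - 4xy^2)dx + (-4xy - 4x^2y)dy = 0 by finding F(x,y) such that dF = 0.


Check exactness: ∂M/∂y = -4y - 8xy and ∂N/∂x = -4y - 8xy; equal, so the equation is exact.
Integrate M with respect to x (treating y as constant): ∫M dx = -2xy^2 - 2x^2y^2 + h(y).
Differentiate w.r.t. y and set equal to N: all terms match, so h'(y) = 0 and h is a constant absorbed into C.
General solution: -2xy^2 - 2x^2y^2 = C.


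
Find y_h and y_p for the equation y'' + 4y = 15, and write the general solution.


Homogeneous part: r² + 4 = 0 ⇒ r = ±2i, so y_h = C₁cos(2x) + C₂sin(2x).
Try constant y_p = A; plug in: 4A = 15 ⇒ A = 15/4.
General solution: y = C₁cos(2x) + C₂sin(2x) + 15/4.


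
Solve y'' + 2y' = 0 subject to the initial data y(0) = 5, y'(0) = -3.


Characteristic roots of r² + 2r = 0 are 0, -2.
General solution y = c₁ + c₂ e^(-2x).
Apply y(0) = 5: c₁ + c₂ = 5. Apply y'(0) = -3: 0 c₁ - 2 c₂ = -3.
Solve: c₁ = 7/2, c₂ = 3/2.
Particular solution: y = 7/2 + (3/2)e^(-2x).


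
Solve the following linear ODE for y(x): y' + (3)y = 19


P(x) = 3, Q(x) = 19; integrating factor μ = e^(3x).
(μ y)' = 19e^(3x) ⇒ μ y = (19/3)e^(3x) + C.
Divide by μ: y = 19/3 + Ce^(-3x).


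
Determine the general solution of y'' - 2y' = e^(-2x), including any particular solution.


Characteristic roots of r² - 2r = 0 are 2, 0.
y_h = C₁e^(2x) + C₂.
Forcing exponent -2 is not a characteristic root; try y_p = Ae^(-2x).
Substitute: A·(4 + (-2)·-2 + (0)) = A·8 = 1, so A = 1/8.
General solution: y = C₁e^(2x) + C₂ + (1/8)e^(-2x).


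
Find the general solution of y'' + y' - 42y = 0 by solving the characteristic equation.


Characteristic equation: r² + r - 42 = 0.
Factor: (r + 7)(r - 6) = 0 ⇒ r = -7, 6 (distinct real).
General solution: y = C₁e^(-7x) + C₂e^(6x).


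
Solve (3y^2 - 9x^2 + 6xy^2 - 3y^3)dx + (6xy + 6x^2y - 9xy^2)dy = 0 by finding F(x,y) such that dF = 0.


Check exactness: ∂M/∂y = 6y + 12xy - 9y^2 and ∂N/∂x = 6y + 12xy - 9y^2; equal, so the equation is exact.
Integrate M with respect to x (treating y as constant): ∫M dx = 3xy^2 - 3x^3 + 3x^2y^2 - 3xy^3 + h(y).
Differentiate w.r.t. y and set equal to N: all terms match, so h'(y) = 0 and h is a constant absorbed into C.
General solution: 3xy^2 - 3x^3 + 3x^2y^2 - 3xy^3 = C.


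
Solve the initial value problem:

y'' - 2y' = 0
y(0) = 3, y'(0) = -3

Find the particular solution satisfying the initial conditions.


Characteristic roots of r² - 2r = 0 are 0, 2.
General solution y = c₁ + c₂ e^(2x).
Apply y(0) = 3: c₁ + c₂ = 3. Apply y'(0) = -3: 0 c₁ + 2 c₂ = -3.
Solve: c₁ = 9/2, c₂ = -3/2.
Particular solution: y = 9/2 - (3/2)e^(2x).


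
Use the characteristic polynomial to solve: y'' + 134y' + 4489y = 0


Characteristic equation: r² + 134r + 4489 = 0, i.e. (r + 67)² = 0.
Repeated root r = -67; include an x factor for the second linearly independent solution.
General solution: y = (C₁ + C₂x)e^(-67x).


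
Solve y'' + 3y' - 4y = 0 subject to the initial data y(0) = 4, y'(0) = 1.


Characteristic roots of r² + 3r - 4 = 0 are 1, -4.
General solution y = c₁ e^(x) + c₂ e^(-4x).
Apply y(0) = 4: c₁ + c₂ = 4. Apply y'(0) = 1: 1 c₁ - 4 c₂ = 1.
Solve: c₁ = 17/5, c₂ = 3/5.
Particular solution: y = (17/5)e^(x) + (3/5)e^(-4x).


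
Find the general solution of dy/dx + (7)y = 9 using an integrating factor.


P(x) = 7, Q(x) = 9; integrating factor μ = e^(7x).
(μ y)' = 9e^(7x) ⇒ μ y = (9/7)e^(7x) + C.
Divide by μ: y = 9/7 + Ce^(-7x).


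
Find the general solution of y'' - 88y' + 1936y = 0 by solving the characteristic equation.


Characteristic equation: r² - 88r + 1936 = 0, i.e. (r - 44)² = 0.
Repeated root r = 44; include an x factor for the second linearly independent solution.
General solution: y = (C₁ + C₂x)e^(44x).


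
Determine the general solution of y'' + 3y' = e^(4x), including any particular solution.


Characteristic roots of r² + 3r = 0 are 0, -3.
y_h = C₁ + C₂e^(-3x).
Forcing exponent 4 is not a characteristic root; try y_p = Ae^(4x).
Substitute: A·(16 + (3)·4 + (0)) = A·28 = 1, so A = 1/28.
General solution: y = C₁ + C₂e^(-3x) + (1/28)e^(4x).


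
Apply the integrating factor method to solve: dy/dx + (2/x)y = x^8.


P(x) = 2/x ⇒ μ = x^2.
(x^2 y)' = x^10 ⇒ x^2 y = x^11/(11) + C.
Solve for y: y = (1/11)x^9 + C/x^2.


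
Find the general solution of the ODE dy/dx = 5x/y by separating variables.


Separate variables: y dy = 5x dx.
Integrate both sides: y²/2 = (5/2)x^2 + C₀.
Multiply by 2: y² = 5x^2 + C.


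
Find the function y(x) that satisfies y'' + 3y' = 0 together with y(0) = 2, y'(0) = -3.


Characteristic roots of r² + 3r = 0 are 0, -3.
General solution y = c₁ + c₂ e^(-3x).
Apply y(0) = 2: c₁ + c₂ = 2. Apply y'(0) = -3: 0 c₁ - 3 c₂ = -3.
Solve: c₁ = 1, c₂ = 1.
Particular solution: y = 1 + e^(-3x).


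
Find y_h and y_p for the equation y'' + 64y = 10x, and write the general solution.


Homogeneous: r² + 64 = 0 ⇒ r = ±8i, y_h = C₁cos(8x) + C₂sin(8x).
Polynomial forcing; try y_p = Ax + B. Then y_p'' + 64 y_p = 64(Ax + B) = 10x, so B = 0 and A = 5/32.
General solution: y = C₁cos(8x) + C₂sin(8x) + (5/32)x.


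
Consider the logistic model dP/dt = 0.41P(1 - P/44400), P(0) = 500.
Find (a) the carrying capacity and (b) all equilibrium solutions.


Logistic ODE dP/dt = 0.41P(1 - P/44400) has equilibria where dP/dt = 0, i.e. P = 0 or P = 44400.
The coefficient (1 - P/K) = 0 when P = K, identifying K = 44400 as the carrying capacity.
(a) K = 44400; (b) equilibria P = 0 and P = 44400.
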